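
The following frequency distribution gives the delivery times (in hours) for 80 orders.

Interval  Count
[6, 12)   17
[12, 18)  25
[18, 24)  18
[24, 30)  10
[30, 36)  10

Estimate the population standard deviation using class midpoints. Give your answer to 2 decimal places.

7.72

Midpoints: 9, 15, 21, 27, 33
n = 80, Σfm = 1506, mean = 18.8250
Σfm² = 33120
Σf(m − x̄)² = Σfm² − (Σfm)²/n = 33120 − 1506²/80 = 4769.5500
Population variance = 4769.5500 / 80 = 59.6194
Standard deviation = √59.6194 = 7.7214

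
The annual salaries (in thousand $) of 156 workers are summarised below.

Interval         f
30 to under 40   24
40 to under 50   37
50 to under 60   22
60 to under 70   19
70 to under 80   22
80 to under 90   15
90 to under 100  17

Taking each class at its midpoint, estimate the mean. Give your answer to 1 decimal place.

60.8

Midpoints: 35, 45, 55, 65, 75, 85, 95
Σfm = 24×35 + 37×45 + 22×55 + 19×65 + 22×75 + 15×85 + 17×95 = 9490
n = Σf = 156
Mean = 9490 / 156 = 60.8333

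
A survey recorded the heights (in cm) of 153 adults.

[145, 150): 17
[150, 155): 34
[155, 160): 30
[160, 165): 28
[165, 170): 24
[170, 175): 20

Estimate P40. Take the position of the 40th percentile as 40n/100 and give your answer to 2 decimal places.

156.70

Cumulative frequencies: 17, 51, 81, 109, 133, 153
n = 153; position = 40n/100 = 61.2.
This falls in the class [155, 160): L = 155, F = 51, f = 30, h = 5.
40th percentile ≈ 155 + ((61.2 − 51) / 30) × 5 = 156.7000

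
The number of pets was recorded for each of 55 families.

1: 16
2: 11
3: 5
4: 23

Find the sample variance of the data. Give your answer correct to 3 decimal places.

1.680

Values: 1, 2, 3, 4
n = 55, Σfx = 145, mean = 2.6364
Σfx² = 473
Σf(x − x̄)² = Σfx² − (Σfx)²/n = 473 − 145²/55 = 90.7273
Sample variance = 90.7273 / 54 = 1.6801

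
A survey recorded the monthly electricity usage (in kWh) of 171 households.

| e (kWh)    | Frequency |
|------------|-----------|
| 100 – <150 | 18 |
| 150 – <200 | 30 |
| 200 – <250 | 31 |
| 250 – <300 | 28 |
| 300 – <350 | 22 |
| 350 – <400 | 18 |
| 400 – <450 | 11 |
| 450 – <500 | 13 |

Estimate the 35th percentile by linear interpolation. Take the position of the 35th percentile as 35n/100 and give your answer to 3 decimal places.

219.113

Cumulative frequencies: 18, 48, 79, 107, 129, 147, 158, 171
n = 171; position = 35n/100 = 59.85.
This falls in the class 200 – <250: L = 200, F = 48, f = 31, h = 50.
35th percentile ≈ 200 + ((59.85 − 48) / 31) × 50 = 219.1129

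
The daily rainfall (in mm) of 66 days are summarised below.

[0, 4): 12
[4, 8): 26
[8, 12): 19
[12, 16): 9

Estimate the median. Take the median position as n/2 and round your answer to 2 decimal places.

7.23

Cumulative frequencies: 12, 38, 57, 66
n = 66; position = n/2 = 33.
This falls in the class [4, 8): L = 4, F = 12, f = 26, h = 4.
Median ≈ 4 + ((33 − 12) / 26) × 4 = 7.2308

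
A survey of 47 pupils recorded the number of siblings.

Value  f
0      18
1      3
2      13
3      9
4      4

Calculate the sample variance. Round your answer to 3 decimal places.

Values: 0, 1, 2, 3, 4
n = 47, Σfx = 72, mean = 1.5319
Σfx² = 200
Σf(x − x̄)² = Σfx² − (Σfx)²/n = 200 − 72²/47 = 89.7021
Sample variance = 89.7021 / 46 = 1.9500

1.950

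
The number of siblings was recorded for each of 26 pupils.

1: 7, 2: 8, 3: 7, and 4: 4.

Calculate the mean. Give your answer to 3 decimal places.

2.308

Values: 1, 2, 3, 4
Σfx = 7×1 + 8×2 + 7×3 + 4×4 = 60
n = Σf = 26
Mean = 60 / 26 = 2.3077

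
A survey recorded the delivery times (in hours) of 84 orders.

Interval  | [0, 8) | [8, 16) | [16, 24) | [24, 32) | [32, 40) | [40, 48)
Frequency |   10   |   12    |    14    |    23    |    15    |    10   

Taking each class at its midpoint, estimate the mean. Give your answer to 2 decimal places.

24.86

Midpoints: 4, 12, 20, 28, 36, 44
Σfm = 10×4 + 12×12 + 14×20 + 23×28 + 15×36 + 10×44 = 2088
n = Σf = 84
Mean = 2088 / 84 = 24.8571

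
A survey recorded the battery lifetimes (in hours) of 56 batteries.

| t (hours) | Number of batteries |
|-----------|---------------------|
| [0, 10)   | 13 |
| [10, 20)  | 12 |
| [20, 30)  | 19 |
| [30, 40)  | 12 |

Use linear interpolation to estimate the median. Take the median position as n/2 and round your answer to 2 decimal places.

Cumulative frequencies: 13, 25, 44, 56
n = 56; position = n/2 = 28.
This falls in the class [20, 30): L = 20, F = 25, f = 19, h = 10.
Median ≈ 20 + ((28 − 25) / 19) × 10 = 21.5789

21.58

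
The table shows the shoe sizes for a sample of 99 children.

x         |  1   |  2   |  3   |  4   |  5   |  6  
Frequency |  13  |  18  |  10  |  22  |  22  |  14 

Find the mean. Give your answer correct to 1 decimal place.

Values: 1, 2, 3, 4, 5, 6
Σfx = 13×1 + 18×2 + 10×3 + 22×4 + 22×5 + 14×6 = 361
n = Σf = 99
Mean = 361 / 99 = 3.6465

3.6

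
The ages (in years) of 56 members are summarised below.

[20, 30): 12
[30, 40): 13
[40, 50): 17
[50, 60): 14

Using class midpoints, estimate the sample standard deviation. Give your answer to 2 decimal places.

Midpoints: 25, 35, 45, 55
n = 56, Σfm = 2290, mean = 40.8929
Σfm² = 100200
Σf(m − x̄)² = Σfm² − (Σfm)²/n = 100200 − 2290²/56 = 6555.3571
Sample variance = 6555.3571 / 55 = 119.1883
Standard deviation = √119.1883 = 10.9173

10.92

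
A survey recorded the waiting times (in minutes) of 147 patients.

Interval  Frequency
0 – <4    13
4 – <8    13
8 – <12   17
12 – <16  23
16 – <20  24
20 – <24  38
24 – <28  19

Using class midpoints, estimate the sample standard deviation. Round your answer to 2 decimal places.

Midpoints: 2, 6, 10, 14, 18, 22, 26
n = 147, Σfm = 2358, mean = 16.0408
Σfm² = 45740
Σf(m − x̄)² = Σfm² − (Σfm)²/n = 45740 − 2358²/147 = 7915.7551
Sample variance = 7915.7551 / 146 = 54.2175
Standard deviation = √54.2175 = 7.3633

7.36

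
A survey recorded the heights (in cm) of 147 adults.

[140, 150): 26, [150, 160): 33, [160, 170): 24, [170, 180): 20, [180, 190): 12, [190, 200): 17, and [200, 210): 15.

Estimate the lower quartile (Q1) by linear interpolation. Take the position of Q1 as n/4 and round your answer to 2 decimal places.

Cumulative frequencies: 26, 59, 83, 103, 115, 132, 147
n = 147; position = n/4 = 36.75.
This falls in the class [150, 160): L = 150, F = 26, f = 33, h = 10.
Lower quartile ≈ 150 + ((36.75 − 26) / 33) × 10 = 153.2576

153.26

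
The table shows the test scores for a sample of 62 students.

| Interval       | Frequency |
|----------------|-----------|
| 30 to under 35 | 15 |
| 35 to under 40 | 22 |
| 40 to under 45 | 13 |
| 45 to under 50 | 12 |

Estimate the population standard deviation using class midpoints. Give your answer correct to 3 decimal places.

5.244

Midpoints: 32.5, 37.5, 42.5, 47.5
n = 62, Σfm = 2435, mean = 39.2742
Σfm² = 97337.5
Σf(m − x̄)² = Σfm² − (Σfm)²/n = 97337.5 − 2435²/62 = 1704.8387
Population variance = 1704.8387 / 62 = 27.4974
Standard deviation = √27.4974 = 5.2438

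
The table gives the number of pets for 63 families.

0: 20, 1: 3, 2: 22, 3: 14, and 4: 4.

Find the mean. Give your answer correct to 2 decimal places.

1.67

Values: 0, 1, 2, 3, 4
Σfx = 20×0 + 3×1 + 22×2 + 14×3 + 4×4 = 105
n = Σf = 63
Mean = 105 / 63 = 1.6667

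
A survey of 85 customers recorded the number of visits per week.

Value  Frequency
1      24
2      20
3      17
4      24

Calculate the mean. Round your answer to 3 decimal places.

Values: 1, 2, 3, 4
Σfx = 24×1 + 20×2 + 17×3 + 24×4 = 211
n = Σf = 85
Mean = 211 / 85 = 2.4824

2.482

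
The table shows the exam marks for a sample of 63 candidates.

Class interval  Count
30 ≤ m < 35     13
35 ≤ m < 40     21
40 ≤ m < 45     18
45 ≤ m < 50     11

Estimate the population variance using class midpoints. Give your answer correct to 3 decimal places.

25.170

Midpoints: 32.5, 37.5, 42.5, 47.5
n = 63, Σfm = 2497.5, mean = 39.6429
Σfm² = 100593.75
Σf(m − x̄)² = Σfm² − (Σfm)²/n = 100593.75 − 2497.5²/63 = 1585.7143
Population variance = 1585.7143 / 63 = 25.1701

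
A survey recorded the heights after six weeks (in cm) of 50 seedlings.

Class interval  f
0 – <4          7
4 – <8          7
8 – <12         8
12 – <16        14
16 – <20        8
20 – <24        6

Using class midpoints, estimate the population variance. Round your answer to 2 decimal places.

38.53

Midpoints: 2, 6, 10, 14, 18, 22
n = 50, Σfm = 608, mean = 12.1600
Σfm² = 9320
Σf(m − x̄)² = Σfm² − (Σfm)²/n = 9320 − 608²/50 = 1926.7200
Population variance = 1926.7200 / 50 = 38.5344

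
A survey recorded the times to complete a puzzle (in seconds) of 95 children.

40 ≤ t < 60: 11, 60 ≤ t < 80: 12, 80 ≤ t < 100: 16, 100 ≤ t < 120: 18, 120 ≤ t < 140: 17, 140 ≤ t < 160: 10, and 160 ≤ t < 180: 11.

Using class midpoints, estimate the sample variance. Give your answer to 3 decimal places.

Midpoints: 50, 70, 90, 110, 130, 150, 170
n = 95, Σfm = 10390, mean = 109.3684
Σfm² = 1263900
Σf(m − x̄)² = Σfm² − (Σfm)²/n = 1263900 − 10390²/95 = 127562.1053
Sample variance = 127562.1053 / 94 = 1357.0437

1357.044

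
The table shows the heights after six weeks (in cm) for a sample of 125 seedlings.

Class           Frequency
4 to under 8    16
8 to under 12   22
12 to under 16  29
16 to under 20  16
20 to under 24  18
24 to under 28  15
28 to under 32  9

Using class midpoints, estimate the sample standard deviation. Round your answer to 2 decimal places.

Midpoints: 6, 10, 14, 18, 22, 26, 30
n = 125, Σfm = 2066, mean = 16.5280
Σfm² = 40596
Σf(m − x̄)² = Σfm² − (Σfm)²/n = 40596 − 2066²/125 = 6449.1520
Sample variance = 6449.1520 / 124 = 52.0093
Standard deviation = √52.0093 = 7.2117

7.21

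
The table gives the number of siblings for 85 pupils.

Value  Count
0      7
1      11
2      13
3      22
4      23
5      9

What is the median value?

3

Cumulative frequencies: 7, 18, 31, 53, 76, 85
n = 85, so the median is the value in position (n+1)/2 = 43.
Position 43 falls at value 3.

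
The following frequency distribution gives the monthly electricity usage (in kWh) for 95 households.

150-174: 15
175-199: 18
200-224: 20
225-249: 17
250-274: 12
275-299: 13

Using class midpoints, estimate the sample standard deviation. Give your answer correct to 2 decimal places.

40.71

Midpoints: 162, 187, 212, 237, 262, 287
n = 95, Σfm = 20940, mean = 220.4211
Σfm² = 4771380
Σf(m − x̄)² = Σfm² − (Σfm)²/n = 4771380 − 20940²/95 = 155763.1579
Sample variance = 155763.1579 / 94 = 1657.0549
Standard deviation = √1657.0549 = 40.7069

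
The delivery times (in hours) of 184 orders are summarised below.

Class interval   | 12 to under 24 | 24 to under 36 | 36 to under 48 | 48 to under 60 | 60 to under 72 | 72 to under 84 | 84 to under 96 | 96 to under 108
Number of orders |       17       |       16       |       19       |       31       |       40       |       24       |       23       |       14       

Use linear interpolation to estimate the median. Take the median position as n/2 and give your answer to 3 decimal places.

Cumulative frequencies: 17, 33, 52, 83, 123, 147, 170, 184
n = 184; position = n/2 = 92.
This falls in the class 60 to under 72: L = 60, F = 83, f = 40, h = 12.
Median ≈ 60 + ((92 − 83) / 40) × 12 = 62.7000

62.700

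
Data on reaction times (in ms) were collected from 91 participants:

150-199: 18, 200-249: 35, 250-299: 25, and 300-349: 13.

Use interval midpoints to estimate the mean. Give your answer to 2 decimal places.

Midpoints: 174.5, 224.5, 274.5, 324.5
Σfm = 18×174.5 + 35×224.5 + 25×274.5 + 13×324.5 = 22079.5
n = Σf = 91
Mean = 22079.5 / 91 = 242.6319

242.63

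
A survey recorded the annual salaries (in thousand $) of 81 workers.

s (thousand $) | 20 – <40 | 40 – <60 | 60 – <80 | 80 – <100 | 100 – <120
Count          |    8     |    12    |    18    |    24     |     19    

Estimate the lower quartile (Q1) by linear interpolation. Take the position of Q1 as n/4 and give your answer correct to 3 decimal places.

60.278

Cumulative frequencies: 8, 20, 38, 62, 81
n = 81; position = n/4 = 20.25.
This falls in the class 60 – <80: L = 60, F = 20, f = 18, h = 20.
Lower quartile ≈ 60 + ((20.25 − 20) / 18) × 20 = 60.2778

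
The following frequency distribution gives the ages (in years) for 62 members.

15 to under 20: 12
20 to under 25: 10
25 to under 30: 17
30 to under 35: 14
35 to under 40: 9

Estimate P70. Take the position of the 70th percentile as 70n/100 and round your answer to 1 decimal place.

Cumulative frequencies: 12, 22, 39, 53, 62
n = 62; position = 70n/100 = 43.4.
This falls in the class 30 to under 35: L = 30, F = 39, f = 14, h = 5.
70th percentile ≈ 30 + ((43.4 − 39) / 14) × 5 = 31.5714

31.6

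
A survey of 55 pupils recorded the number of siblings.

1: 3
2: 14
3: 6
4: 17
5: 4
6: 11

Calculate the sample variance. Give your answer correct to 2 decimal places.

Values: 1, 2, 3, 4, 5, 6
n = 55, Σfx = 203, mean = 3.6909
Σfx² = 881
Σf(x − x̄)² = Σfx² − (Σfx)²/n = 881 − 203²/55 = 131.7455
Sample variance = 131.7455 / 54 = 2.4397

2.44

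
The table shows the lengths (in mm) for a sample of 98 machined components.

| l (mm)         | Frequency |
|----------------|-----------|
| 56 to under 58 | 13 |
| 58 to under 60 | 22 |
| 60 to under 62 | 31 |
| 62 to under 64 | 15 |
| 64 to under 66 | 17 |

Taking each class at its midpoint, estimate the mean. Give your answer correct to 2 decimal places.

61.02

Midpoints: 57, 59, 61, 63, 65
Σfm = 13×57 + 22×59 + 31×61 + 15×63 + 17×65 = 5980
n = Σf = 98
Mean = 5980 / 98 = 61.0204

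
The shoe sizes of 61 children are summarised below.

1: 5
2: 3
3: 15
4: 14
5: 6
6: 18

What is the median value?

Cumulative frequencies: 5, 8, 23, 37, 43, 61
n = 61, so the median is the value in position (n+1)/2 = 31.
Position 31 falls at value 4.

4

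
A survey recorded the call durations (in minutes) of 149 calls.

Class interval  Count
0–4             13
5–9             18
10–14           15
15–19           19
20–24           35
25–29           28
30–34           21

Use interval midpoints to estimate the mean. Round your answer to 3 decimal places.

19.148

Midpoints: 2, 7, 12, 17, 22, 27, 32
Σfm = 13×2 + 18×7 + 15×12 + 19×17 + 35×22 + 28×27 + 21×32 = 2853
n = Σf = 149
Mean = 2853 / 149 = 19.1477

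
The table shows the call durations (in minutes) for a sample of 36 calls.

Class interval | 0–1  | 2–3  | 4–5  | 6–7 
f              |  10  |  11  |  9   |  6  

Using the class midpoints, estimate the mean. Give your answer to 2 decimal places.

3.11

Midpoints: 0.5, 2.5, 4.5, 6.5
Σfm = 10×0.5 + 11×2.5 + 9×4.5 + 6×6.5 = 112
n = Σf = 36
Mean = 112 / 36 = 3.1111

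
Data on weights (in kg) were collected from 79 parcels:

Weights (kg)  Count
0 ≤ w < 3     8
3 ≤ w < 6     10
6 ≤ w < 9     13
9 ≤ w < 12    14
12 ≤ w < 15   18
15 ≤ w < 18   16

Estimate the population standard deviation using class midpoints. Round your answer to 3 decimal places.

Midpoints: 1.5, 4.5, 7.5, 10.5, 13.5, 16.5
n = 79, Σfm = 808.5, mean = 10.2342
Σfm² = 10131.75
Σf(m − x̄)² = Σfm² − (Σfm)²/n = 10131.75 − 808.5²/79 = 1857.4177
Population variance = 1857.4177 / 79 = 23.5116
Standard deviation = √23.5116 = 4.8489

4.849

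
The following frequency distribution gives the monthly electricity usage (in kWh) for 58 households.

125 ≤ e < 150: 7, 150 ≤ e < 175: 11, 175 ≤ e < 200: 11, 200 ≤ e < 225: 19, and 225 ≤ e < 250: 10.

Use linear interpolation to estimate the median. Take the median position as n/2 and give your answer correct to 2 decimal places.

200.00

Cumulative frequencies: 7, 18, 29, 48, 58
n = 58; position = n/2 = 29.
This falls in the class 175 ≤ e < 200: L = 175, F = 18, f = 11, h = 25.
Median ≈ 175 + ((29 − 18) / 11) × 25 = 200.0000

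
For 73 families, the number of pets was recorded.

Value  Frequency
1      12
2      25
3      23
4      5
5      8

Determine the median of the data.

Cumulative frequencies: 12, 37, 60, 65, 73
n = 73, so the median is the value in position (n+1)/2 = 37.
Position 37 falls at value 2.

2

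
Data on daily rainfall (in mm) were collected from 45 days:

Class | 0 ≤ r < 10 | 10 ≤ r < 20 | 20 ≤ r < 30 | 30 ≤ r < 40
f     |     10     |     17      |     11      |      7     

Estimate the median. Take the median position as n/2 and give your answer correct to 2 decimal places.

17.35

Cumulative frequencies: 10, 27, 38, 45
n = 45; position = n/2 = 22.5.
This falls in the class 10 ≤ r < 20: L = 10, F = 10, f = 17, h = 10.
Median ≈ 10 + ((22.5 − 10) / 17) × 10 = 17.3529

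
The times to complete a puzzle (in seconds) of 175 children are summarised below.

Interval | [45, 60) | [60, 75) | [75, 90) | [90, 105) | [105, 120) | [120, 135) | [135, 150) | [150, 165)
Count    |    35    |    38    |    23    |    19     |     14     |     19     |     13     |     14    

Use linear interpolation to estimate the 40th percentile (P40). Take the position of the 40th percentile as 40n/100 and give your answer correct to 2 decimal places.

73.82

Cumulative frequencies: 35, 73, 96, 115, 129, 148, 161, 175
n = 175; position = 40n/100 = 70.
This falls in the class [60, 75): L = 60, F = 35, f = 38, h = 15.
40th percentile ≈ 60 + ((70 − 35) / 38) × 15 = 73.8158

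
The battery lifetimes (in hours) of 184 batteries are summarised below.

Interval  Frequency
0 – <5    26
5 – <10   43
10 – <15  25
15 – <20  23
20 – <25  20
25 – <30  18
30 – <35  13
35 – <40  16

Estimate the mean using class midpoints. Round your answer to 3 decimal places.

Midpoints: 2.5, 7.5, 12.5, 17.5, 22.5, 27.5, 32.5, 37.5
Σfm = 26×2.5 + 43×7.5 + 25×12.5 + 23×17.5 + 20×22.5 + 18×27.5 + 13×32.5 + 16×37.5 = 3070
n = Σf = 184
Mean = 3070 / 184 = 16.6848

16.685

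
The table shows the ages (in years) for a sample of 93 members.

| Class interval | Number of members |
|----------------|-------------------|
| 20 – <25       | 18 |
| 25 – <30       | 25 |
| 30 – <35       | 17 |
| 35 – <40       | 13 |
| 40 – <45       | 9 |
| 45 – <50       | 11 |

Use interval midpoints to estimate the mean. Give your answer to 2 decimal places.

32.66

Midpoints: 22.5, 27.5, 32.5, 37.5, 42.5, 47.5
Σfm = 18×22.5 + 25×27.5 + 17×32.5 + 13×37.5 + 9×42.5 + 11×47.5 = 3037.5
n = Σf = 93
Mean = 3037.5 / 93 = 32.6613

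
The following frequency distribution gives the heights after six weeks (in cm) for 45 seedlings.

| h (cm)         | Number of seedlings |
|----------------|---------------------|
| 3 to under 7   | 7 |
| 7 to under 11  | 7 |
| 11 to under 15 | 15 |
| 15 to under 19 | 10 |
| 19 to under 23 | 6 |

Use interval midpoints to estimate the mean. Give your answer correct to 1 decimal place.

13.1

Midpoints: 5, 9, 13, 17, 21
Σfm = 7×5 + 7×9 + 15×13 + 10×17 + 6×21 = 589
n = Σf = 45
Mean = 589 / 45 = 13.0889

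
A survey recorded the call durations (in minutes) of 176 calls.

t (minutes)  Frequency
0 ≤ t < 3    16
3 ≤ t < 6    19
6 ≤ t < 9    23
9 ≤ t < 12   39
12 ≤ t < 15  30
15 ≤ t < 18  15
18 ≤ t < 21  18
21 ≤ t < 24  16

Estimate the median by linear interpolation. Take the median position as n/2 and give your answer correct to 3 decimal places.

Cumulative frequencies: 16, 35, 58, 97, 127, 142, 160, 176
n = 176; position = n/2 = 88.
This falls in the class 9 ≤ t < 12: L = 9, F = 58, f = 39, h = 3.
Median ≈ 9 + ((88 − 58) / 39) × 3 = 11.3077

11.308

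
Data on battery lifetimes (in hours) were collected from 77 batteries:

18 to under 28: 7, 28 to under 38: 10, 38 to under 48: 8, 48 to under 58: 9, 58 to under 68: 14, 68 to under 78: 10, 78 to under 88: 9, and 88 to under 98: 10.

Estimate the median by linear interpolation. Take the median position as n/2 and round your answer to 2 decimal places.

Cumulative frequencies: 7, 17, 25, 34, 48, 58, 67, 77
n = 77; position = n/2 = 38.5.
This falls in the class 58 to under 68: L = 58, F = 34, f = 14, h = 10.
Median ≈ 58 + ((38.5 − 34) / 14) × 10 = 61.2143

61.21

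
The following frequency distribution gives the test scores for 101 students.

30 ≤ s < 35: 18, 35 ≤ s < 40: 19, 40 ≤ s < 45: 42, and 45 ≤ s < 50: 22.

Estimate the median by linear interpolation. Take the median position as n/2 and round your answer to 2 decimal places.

Cumulative frequencies: 18, 37, 79, 101
n = 101; position = n/2 = 50.5.
This falls in the class 40 ≤ s < 45: L = 40, F = 37, f = 42, h = 5.
Median ≈ 40 + ((50.5 − 37) / 42) × 5 = 41.6071

41.61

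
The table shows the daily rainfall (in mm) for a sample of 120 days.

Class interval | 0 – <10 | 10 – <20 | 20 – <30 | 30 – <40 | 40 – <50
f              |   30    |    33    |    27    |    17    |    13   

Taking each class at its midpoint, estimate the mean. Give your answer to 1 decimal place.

Midpoints: 5, 15, 25, 35, 45
Σfm = 30×5 + 33×15 + 27×25 + 17×35 + 13×45 = 2500
n = Σf = 120
Mean = 2500 / 120 = 20.8333

20.8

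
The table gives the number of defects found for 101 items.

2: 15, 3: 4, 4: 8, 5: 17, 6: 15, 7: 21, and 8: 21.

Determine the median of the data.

Cumulative frequencies: 15, 19, 27, 44, 59, 80, 101
n = 101, so the median is the value in position (n+1)/2 = 51.
Position 51 falls at value 6.

6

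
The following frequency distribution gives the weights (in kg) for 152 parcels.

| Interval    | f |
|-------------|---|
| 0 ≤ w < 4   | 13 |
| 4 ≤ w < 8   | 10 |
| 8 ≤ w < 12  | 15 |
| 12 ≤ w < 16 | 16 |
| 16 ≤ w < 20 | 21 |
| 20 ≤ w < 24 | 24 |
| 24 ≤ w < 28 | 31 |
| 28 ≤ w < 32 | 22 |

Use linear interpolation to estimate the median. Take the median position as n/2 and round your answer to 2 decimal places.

Cumulative frequencies: 13, 23, 38, 54, 75, 99, 130, 152
n = 152; position = n/2 = 76.
This falls in the class 20 ≤ w < 24: L = 20, F = 75, f = 24, h = 4.
Median ≈ 20 + ((76 − 75) / 24) × 4 = 20.1667

20.17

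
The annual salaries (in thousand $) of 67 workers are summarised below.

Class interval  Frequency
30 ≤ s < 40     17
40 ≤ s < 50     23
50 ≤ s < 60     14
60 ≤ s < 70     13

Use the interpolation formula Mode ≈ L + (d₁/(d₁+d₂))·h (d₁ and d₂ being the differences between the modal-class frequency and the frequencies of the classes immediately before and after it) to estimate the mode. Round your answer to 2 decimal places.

Modal class: 40 ≤ s < 50 (highest frequency 23).
d₁ = 23 − 17 = 6, d₂ = 23 − 14 = 9
Mode ≈ 40 + (6/(6+9)) × 10 = 40 + 4.0000 = 44.0000

44.00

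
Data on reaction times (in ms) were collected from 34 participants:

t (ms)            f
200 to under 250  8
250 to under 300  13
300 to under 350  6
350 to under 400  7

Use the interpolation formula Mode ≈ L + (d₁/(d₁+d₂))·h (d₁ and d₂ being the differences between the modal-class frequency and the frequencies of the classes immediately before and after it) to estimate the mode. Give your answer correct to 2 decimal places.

Modal class: 250 to under 300 (highest frequency 13).
d₁ = 13 − 8 = 5, d₂ = 13 − 6 = 7
Mode ≈ 250 + (5/(5+7)) × 50 = 250 + 20.8333 = 270.8333

270.83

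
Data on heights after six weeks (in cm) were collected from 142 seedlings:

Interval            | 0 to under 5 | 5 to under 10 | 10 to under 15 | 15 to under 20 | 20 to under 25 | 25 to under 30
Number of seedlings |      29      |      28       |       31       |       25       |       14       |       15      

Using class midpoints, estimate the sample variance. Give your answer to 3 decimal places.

63.650

Midpoints: 2.5, 7.5, 12.5, 17.5, 22.5, 27.5
n = 142, Σfm = 1835, mean = 12.9225
Σfm² = 32687.5
Σf(m − x̄)² = Σfm² − (Σfm)²/n = 32687.5 − 1835²/142 = 8974.6479
Sample variance = 8974.6479 / 141 = 63.6500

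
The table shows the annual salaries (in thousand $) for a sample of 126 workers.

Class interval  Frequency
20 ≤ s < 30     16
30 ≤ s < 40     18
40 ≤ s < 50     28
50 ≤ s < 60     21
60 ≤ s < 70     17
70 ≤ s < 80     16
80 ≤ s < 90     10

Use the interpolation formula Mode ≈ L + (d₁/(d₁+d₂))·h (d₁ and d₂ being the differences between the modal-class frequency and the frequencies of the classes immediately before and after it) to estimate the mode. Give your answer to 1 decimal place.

Modal class: 40 ≤ s < 50 (highest frequency 28).
d₁ = 28 − 18 = 10, d₂ = 28 − 21 = 7
Mode ≈ 40 + (10/(10+7)) × 10 = 40 + 5.8824 = 45.8824

45.9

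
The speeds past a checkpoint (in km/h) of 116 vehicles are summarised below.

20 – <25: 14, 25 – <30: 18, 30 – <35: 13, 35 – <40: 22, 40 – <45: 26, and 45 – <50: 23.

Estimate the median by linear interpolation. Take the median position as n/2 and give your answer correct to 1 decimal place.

Cumulative frequencies: 14, 32, 45, 67, 93, 116
n = 116; position = n/2 = 58.
This falls in the class 35 – <40: L = 35, F = 45, f = 22, h = 5.
Median ≈ 35 + ((58 − 45) / 22) × 5 = 37.9545

38.0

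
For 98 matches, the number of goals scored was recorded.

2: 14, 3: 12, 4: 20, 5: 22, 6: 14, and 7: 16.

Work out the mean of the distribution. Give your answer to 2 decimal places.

Values: 2, 3, 4, 5, 6, 7
Σfx = 14×2 + 12×3 + 20×4 + 22×5 + 14×6 + 16×7 = 450
n = Σf = 98
Mean = 450 / 98 = 4.5918

4.59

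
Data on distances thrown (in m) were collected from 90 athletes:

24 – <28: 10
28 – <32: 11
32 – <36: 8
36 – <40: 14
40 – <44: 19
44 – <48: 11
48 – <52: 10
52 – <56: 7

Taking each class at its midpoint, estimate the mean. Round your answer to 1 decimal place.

39.7

Midpoints: 26, 30, 34, 38, 42, 46, 50, 54
Σfm = 10×26 + 11×30 + 8×34 + 14×38 + 19×42 + 11×46 + 10×50 + 7×54 = 3576
n = Σf = 90
Mean = 3576 / 90 = 39.7333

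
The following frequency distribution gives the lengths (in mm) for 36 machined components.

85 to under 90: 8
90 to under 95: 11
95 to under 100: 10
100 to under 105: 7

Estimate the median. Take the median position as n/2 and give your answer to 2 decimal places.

Cumulative frequencies: 8, 19, 29, 36
n = 36; position = n/2 = 18.
This falls in the class 90 to under 95: L = 90, F = 8, f = 11, h = 5.
Median ≈ 90 + ((18 − 8) / 11) × 5 = 94.5455

94.55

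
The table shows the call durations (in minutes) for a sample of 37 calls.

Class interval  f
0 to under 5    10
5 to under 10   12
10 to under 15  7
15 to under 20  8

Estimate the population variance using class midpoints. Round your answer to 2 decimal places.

30.02

Midpoints: 2.5, 7.5, 12.5, 17.5
n = 37, Σfm = 342.5, mean = 9.2568
Σfm² = 4281.25
Σf(m − x̄)² = Σfm² − (Σfm)²/n = 4281.25 − 342.5²/37 = 1110.8108
Population variance = 1110.8108 / 37 = 30.0219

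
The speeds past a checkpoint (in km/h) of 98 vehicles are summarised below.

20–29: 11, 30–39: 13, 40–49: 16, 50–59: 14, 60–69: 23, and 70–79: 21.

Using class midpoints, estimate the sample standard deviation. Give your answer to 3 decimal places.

Midpoints: 24.5, 34.5, 44.5, 54.5, 64.5, 74.5
n = 98, Σfm = 5241, mean = 53.4796
Σfm² = 307584.5
Σf(m − x̄)² = Σfm² − (Σfm)²/n = 307584.5 − 5241²/98 = 27297.9592
Sample variance = 27297.9592 / 97 = 281.4223
Standard deviation = √281.4223 = 16.7756

16.776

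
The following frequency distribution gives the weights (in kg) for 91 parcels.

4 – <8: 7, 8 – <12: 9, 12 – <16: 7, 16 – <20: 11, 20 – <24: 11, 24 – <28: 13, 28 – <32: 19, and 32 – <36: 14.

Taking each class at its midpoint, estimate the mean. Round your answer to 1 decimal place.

Midpoints: 6, 10, 14, 18, 22, 26, 30, 34
Σfm = 7×6 + 9×10 + 7×14 + 11×18 + 11×22 + 13×26 + 19×30 + 14×34 = 2054
n = Σf = 91
Mean = 2054 / 91 = 22.5714

22.6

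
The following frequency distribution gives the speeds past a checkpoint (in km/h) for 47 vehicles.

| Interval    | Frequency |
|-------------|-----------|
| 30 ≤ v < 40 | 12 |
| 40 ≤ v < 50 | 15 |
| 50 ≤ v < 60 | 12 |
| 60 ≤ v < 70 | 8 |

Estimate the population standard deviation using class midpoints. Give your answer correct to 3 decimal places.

10.371

Midpoints: 35, 45, 55, 65
n = 47, Σfm = 2275, mean = 48.4043
Σfm² = 115175
Σf(m − x̄)² = Σfm² − (Σfm)²/n = 115175 − 2275²/47 = 5055.3191
Population variance = 5055.3191 / 47 = 107.5600
Standard deviation = √107.5600 = 10.3711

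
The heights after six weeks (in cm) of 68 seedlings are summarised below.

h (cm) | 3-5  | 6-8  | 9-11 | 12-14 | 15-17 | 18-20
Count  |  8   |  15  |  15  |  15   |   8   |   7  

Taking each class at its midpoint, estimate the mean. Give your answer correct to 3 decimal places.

Midpoints: 4, 7, 10, 13, 16, 19
Σfm = 8×4 + 15×7 + 15×10 + 15×13 + 8×16 + 7×19 = 743
n = Σf = 68
Mean = 743 / 68 = 10.9265

10.926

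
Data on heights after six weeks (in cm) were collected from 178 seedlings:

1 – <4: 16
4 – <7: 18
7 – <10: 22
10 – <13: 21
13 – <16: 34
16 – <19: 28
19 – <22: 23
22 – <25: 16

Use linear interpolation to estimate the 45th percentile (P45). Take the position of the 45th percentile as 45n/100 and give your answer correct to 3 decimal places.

13.274

Cumulative frequencies: 16, 34, 56, 77, 111, 139, 162, 178
n = 178; position = 45n/100 = 80.1.
This falls in the class 13 – <16: L = 13, F = 77, f = 34, h = 3.
45th percentile ≈ 13 + ((80.1 − 77) / 34) × 3 = 13.2735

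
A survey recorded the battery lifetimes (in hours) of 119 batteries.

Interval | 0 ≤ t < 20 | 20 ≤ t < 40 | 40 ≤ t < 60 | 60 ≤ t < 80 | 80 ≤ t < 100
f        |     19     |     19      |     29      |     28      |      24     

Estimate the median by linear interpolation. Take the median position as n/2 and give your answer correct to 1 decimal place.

Cumulative frequencies: 19, 38, 67, 95, 119
n = 119; position = n/2 = 59.5.
This falls in the class 40 ≤ t < 60: L = 40, F = 38, f = 29, h = 20.
Median ≈ 40 + ((59.5 − 38) / 29) × 20 = 54.8276

54.8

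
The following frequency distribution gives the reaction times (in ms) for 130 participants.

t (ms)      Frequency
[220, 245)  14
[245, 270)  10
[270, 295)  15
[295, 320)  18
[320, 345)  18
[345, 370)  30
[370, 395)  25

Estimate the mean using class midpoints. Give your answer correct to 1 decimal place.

Midpoints: 232.5, 257.5, 282.5, 307.5, 332.5, 357.5, 382.5
Σfm = 14×232.5 + 10×257.5 + 15×282.5 + 18×307.5 + 18×332.5 + 30×357.5 + 25×382.5 = 41875
n = Σf = 130
Mean = 41875 / 130 = 322.1154

322.1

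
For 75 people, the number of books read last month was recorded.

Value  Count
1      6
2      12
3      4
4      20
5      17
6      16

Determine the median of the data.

Cumulative frequencies: 6, 18, 22, 42, 59, 75
n = 75, so the median is the value in position (n+1)/2 = 38.
Position 38 falls at value 4.

4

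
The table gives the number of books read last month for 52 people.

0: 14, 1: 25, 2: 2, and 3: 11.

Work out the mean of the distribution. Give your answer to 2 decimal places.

Values: 0, 1, 2, 3
Σfx = 14×0 + 25×1 + 2×2 + 11×3 = 62
n = Σf = 52
Mean = 62 / 52 = 1.1923

1.19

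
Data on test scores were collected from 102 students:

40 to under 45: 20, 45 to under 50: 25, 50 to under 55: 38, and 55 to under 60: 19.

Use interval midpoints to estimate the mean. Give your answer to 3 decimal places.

50.245

Midpoints: 42.5, 47.5, 52.5, 57.5
Σfm = 20×42.5 + 25×47.5 + 38×52.5 + 19×57.5 = 5125
n = Σf = 102
Mean = 5125 / 102 = 50.2451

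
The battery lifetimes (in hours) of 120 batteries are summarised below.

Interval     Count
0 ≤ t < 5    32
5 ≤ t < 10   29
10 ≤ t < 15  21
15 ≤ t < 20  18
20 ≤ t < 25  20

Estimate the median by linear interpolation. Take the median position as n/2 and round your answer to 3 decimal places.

Cumulative frequencies: 32, 61, 82, 100, 120
n = 120; position = n/2 = 60.
This falls in the class 5 ≤ t < 10: L = 5, F = 32, f = 29, h = 5.
Median ≈ 5 + ((60 − 32) / 29) × 5 = 9.8276

9.828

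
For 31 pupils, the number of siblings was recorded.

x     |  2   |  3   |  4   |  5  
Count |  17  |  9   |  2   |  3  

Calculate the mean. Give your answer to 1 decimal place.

2.7

Values: 2, 3, 4, 5
Σfx = 17×2 + 9×3 + 2×4 + 3×5 = 84
n = Σf = 31
Mean = 84 / 31 = 2.7097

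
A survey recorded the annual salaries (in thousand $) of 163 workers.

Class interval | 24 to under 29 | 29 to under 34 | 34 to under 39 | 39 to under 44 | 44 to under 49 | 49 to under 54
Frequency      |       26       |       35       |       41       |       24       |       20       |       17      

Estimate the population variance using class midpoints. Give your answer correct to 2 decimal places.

Midpoints: 26.5, 31.5, 36.5, 41.5, 46.5, 51.5
n = 163, Σfm = 6089.5, mean = 37.3589
Σfm² = 237276.75
Σf(m − x̄)² = Σfm² − (Σfm)²/n = 237276.75 − 6089.5²/163 = 9779.7546
Population variance = 9779.7546 / 163 = 59.9985

60.00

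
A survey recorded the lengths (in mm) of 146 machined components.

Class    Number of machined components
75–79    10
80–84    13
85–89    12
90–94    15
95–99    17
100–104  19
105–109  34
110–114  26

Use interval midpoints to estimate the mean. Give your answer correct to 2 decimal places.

98.61

Midpoints: 77, 82, 87, 92, 97, 102, 107, 112
Σfm = 10×77 + 13×82 + 12×87 + 15×92 + 17×97 + 19×102 + 34×107 + 26×112 = 14397
n = Σf = 146
Mean = 14397 / 146 = 98.6096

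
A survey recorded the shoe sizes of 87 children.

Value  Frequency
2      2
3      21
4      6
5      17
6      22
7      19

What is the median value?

Cumulative frequencies: 2, 23, 29, 46, 68, 87
n = 87, so the median is the value in position (n+1)/2 = 44.
Position 44 falls at value 5.

5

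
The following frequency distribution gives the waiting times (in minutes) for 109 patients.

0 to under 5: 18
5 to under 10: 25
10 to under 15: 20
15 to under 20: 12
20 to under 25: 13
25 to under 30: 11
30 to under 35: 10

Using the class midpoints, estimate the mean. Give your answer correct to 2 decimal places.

14.79

Midpoints: 2.5, 7.5, 12.5, 17.5, 22.5, 27.5, 32.5
Σfm = 18×2.5 + 25×7.5 + 20×12.5 + 12×17.5 + 13×22.5 + 11×27.5 + 10×32.5 = 1612.5
n = Σf = 109
Mean = 1612.5 / 109 = 14.7936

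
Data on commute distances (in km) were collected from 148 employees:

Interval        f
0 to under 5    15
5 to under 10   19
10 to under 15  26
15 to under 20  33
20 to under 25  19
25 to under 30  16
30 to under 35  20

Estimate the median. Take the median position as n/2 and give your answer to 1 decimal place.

17.1

Cumulative frequencies: 15, 34, 60, 93, 112, 128, 148
n = 148; position = n/2 = 74.
This falls in the class 15 to under 20: L = 15, F = 60, f = 33, h = 5.
Median ≈ 15 + ((74 − 60) / 33) × 5 = 17.1212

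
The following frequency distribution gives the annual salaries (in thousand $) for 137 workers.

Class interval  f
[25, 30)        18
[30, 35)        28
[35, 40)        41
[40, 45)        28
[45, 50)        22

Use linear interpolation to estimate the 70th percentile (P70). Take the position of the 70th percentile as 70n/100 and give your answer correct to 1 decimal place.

Cumulative frequencies: 18, 46, 87, 115, 137
n = 137; position = 70n/100 = 95.9.
This falls in the class [40, 45): L = 40, F = 87, f = 28, h = 5.
70th percentile ≈ 40 + ((95.9 − 87) / 28) × 5 = 41.5893

41.6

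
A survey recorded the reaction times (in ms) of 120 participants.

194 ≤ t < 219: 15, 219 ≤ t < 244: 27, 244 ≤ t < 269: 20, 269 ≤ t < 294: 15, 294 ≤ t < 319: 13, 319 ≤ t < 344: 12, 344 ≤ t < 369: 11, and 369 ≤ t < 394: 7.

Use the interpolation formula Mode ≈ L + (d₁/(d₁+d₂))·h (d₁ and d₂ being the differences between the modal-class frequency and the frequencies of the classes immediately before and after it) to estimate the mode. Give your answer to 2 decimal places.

234.79

Modal class: 219 ≤ t < 244 (highest frequency 27).
d₁ = 27 − 15 = 12, d₂ = 27 − 20 = 7
Mode ≈ 219 + (12/(12+7)) × 25 = 219 + 15.7895 = 234.7895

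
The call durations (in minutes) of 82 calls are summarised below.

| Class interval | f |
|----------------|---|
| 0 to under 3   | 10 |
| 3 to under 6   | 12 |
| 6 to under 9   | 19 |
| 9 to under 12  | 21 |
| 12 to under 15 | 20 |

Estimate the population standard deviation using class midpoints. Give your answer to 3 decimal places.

3.958

Midpoints: 1.5, 4.5, 7.5, 10.5, 13.5
n = 82, Σfm = 702, mean = 8.5610
Σfm² = 7294.5
Σf(m − x̄)² = Σfm² − (Σfm)²/n = 7294.5 − 702²/82 = 1284.6951
Population variance = 1284.6951 / 82 = 15.6670
Standard deviation = √15.6670 = 3.9582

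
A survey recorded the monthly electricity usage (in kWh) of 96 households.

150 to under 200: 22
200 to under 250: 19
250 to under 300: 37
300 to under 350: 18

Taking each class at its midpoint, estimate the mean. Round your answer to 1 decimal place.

Midpoints: 175, 225, 275, 325
Σfm = 22×175 + 19×225 + 37×275 + 18×325 = 24150
n = Σf = 96
Mean = 24150 / 96 = 251.5625

251.6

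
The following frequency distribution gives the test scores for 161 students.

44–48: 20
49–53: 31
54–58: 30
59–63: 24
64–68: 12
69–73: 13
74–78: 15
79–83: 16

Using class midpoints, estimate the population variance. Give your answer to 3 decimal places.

Midpoints: 46, 51, 56, 61, 66, 71, 76, 81
n = 161, Σfm = 9796, mean = 60.8447
Σfm² = 615756
Σf(m − x̄)² = Σfm² − (Σfm)²/n = 615756 − 9796²/161 = 19721.1180
Population variance = 19721.1180 / 161 = 122.4914

122.491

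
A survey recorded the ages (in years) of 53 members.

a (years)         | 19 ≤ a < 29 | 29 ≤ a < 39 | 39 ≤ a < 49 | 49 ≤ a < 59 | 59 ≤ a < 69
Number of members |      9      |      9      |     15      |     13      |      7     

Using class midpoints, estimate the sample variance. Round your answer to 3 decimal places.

Midpoints: 24, 34, 44, 54, 64
n = 53, Σfm = 2332, mean = 44.0000
Σfm² = 111208
Σf(m − x̄)² = Σfm² − (Σfm)²/n = 111208 − 2332²/53 = 8600.0000
Sample variance = 8600.0000 / 52 = 165.3846

165.385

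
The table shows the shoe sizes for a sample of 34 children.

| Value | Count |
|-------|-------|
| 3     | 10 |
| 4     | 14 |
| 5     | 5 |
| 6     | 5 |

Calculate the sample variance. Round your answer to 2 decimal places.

1.04

Values: 3, 4, 5, 6
n = 34, Σfx = 141, mean = 4.1471
Σfx² = 619
Σf(x − x̄)² = Σfx² − (Σfx)²/n = 619 − 141²/34 = 34.2647
Sample variance = 34.2647 / 33 = 1.0383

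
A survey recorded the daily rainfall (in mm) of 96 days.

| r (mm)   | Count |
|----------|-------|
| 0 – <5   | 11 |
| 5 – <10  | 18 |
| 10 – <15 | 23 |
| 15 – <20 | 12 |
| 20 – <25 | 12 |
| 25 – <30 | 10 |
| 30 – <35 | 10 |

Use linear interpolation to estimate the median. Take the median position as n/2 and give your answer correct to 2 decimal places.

14.13

Cumulative frequencies: 11, 29, 52, 64, 76, 86, 96
n = 96; position = n/2 = 48.
This falls in the class 10 – <15: L = 10, F = 29, f = 23, h = 5.
Median ≈ 10 + ((48 − 29) / 23) × 5 = 14.1304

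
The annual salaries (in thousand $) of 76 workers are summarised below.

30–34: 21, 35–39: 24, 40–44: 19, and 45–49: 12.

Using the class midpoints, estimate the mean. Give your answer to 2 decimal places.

Midpoints: 32, 37, 42, 47
Σfm = 21×32 + 24×37 + 19×42 + 12×47 = 2922
n = Σf = 76
Mean = 2922 / 76 = 38.4474

38.45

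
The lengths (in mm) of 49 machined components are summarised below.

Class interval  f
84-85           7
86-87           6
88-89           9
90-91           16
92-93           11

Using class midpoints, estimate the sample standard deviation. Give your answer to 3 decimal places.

2.699

Midpoints: 84.5, 86.5, 88.5, 90.5, 92.5
n = 49, Σfm = 4372.5, mean = 89.2347
Σfm² = 390528.25
Σf(m − x̄)² = Σfm² − (Σfm)²/n = 390528.25 − 4372.5²/49 = 349.5510
Sample variance = 349.5510 / 48 = 7.2823
Standard deviation = √7.2823 = 2.6986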